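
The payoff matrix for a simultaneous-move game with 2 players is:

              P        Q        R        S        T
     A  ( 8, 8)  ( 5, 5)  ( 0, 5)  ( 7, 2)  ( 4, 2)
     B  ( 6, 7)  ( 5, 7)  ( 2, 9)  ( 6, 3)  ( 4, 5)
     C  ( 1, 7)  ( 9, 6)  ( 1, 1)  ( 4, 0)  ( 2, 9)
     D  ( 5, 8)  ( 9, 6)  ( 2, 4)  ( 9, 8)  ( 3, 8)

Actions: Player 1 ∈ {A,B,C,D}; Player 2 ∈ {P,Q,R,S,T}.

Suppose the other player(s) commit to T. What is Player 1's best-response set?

BR_1 = {A,B}

u_1(A vs T) = 4
u_1(B vs T) = 4
u_1(C vs T) = 2
u_1(D vs T) = 3
max payoff 4 at {A,B}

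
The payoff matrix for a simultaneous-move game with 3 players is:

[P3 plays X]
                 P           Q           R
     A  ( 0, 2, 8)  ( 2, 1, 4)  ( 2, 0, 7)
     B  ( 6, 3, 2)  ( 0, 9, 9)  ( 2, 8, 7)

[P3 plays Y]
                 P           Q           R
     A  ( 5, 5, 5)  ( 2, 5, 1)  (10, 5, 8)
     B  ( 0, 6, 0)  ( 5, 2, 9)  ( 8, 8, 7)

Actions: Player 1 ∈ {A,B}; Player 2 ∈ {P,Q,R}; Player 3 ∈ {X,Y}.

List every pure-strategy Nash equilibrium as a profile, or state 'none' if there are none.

(A,P,X): not NE [P1→B gives 6>0]
(A,P,Y): not NE [P3→X gives 8>5]
(A,Q,X): not NE [P2→P gives 2>1]
(A,Q,Y): not NE [P1→B gives 5>2; P3→X gives 4>1]
(A,R,X): not NE [P2→P gives 2>0; P3→Y gives 8>7]
(A,R,Y): NE
(B,P,X): not NE [P2→Q gives 9>3]
(B,P,Y): not NE [P1→A gives 5>0; P2→R gives 8>6; P3→X gives 2>0]
(B,Q,X): not NE [P1→A gives 2>0]
(B,Q,Y): not NE [P2→R gives 8>2]
(B,R,X): not NE [P2→Q gives 9>8]
(B,R,Y): not NE [P1→A gives 10>8]

NE set: (A,R,Y)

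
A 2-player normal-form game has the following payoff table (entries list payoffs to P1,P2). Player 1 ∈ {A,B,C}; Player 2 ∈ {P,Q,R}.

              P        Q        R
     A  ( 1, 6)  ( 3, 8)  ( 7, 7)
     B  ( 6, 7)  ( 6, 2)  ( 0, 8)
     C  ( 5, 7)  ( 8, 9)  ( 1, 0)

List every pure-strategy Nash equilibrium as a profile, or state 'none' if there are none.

PSNE = {(C,Q)}

(A,P): not NE [P1→B gives 6>1; P2→Q gives 8>6]
(A,Q): not NE [P1→C gives 8>3]
(A,R): not NE [P2→Q gives 8>7]
(B,P): not NE [P2→R gives 8>7]
(B,Q): not NE [P1→C gives 8>6; P2→R gives 8>2]
(B,R): not NE [P1→A gives 7>0]
(C,P): not NE [P1→B gives 6>5; P2→Q gives 9>7]
(C,Q): NE
(C,R): not NE [P1→A gives 7>1; P2→Q gives 9>0]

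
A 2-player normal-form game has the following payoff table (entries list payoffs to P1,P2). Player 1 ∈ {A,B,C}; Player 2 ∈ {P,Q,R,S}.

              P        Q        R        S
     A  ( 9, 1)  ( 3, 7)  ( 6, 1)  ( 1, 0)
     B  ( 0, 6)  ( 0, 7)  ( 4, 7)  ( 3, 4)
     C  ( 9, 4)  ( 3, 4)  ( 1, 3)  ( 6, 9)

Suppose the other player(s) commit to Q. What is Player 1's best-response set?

argmax u_1 = {A,C}

u_1(A vs Q) = 3
u_1(B vs Q) = 0
u_1(C vs Q) = 3
max payoff 3 at {A,C}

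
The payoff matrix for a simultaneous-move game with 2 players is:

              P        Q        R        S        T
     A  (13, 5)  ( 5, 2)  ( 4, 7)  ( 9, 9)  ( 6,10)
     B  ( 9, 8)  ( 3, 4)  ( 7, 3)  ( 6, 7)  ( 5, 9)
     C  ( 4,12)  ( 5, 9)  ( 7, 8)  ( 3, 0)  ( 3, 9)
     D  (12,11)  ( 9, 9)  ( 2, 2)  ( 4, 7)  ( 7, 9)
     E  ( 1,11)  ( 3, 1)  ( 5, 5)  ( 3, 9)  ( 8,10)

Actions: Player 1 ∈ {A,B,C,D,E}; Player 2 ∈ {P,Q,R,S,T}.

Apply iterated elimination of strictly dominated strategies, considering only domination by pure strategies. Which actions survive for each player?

P2 drop Q (P beats it: A:5>2 B:8>4 C:12>9 D:11>9 E:11>1)
P2 drop R (T beats it: A:10>7 B:9>3 C:9>8 D:9>2 E:10>5)
P1 drop B (A beats it: P:13>9 S:9>6 T:6>5)
P1 drop C (A beats it: P:13>4 S:9>3 T:6>3)
P2 drop S (T beats it: A:10>9 D:9>7 E:10>9)
P1→{A,D,E} P2→{P,T}

Remaining: P1:{A,D,E} P2:{P,T}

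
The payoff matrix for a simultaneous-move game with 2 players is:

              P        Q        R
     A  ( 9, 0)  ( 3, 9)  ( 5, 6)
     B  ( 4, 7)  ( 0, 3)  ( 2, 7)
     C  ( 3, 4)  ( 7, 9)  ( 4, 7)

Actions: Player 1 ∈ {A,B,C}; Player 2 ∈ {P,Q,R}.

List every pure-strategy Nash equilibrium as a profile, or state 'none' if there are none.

(A,P): not NE [P2→Q gives 9>0]
(A,Q): not NE [P1→C gives 7>3]
(A,R): not NE [P2→Q gives 9>6]
(B,P): not NE [P1→A gives 9>4]
(B,Q): not NE [P1→C gives 7>0; P2→R gives 7>3]
(B,R): not NE [P1→A gives 5>2]
(C,P): not NE [P1→A gives 9>3; P2→Q gives 9>4]
(C,Q): NE
(C,R): not NE [P1→A gives 5>4; P2→Q gives 9>7]

NE set: (C,Q)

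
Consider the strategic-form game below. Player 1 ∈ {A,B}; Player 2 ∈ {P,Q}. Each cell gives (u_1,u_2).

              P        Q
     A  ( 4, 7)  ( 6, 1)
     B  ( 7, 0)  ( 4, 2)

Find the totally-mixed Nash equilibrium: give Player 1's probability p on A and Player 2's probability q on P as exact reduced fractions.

P1 indiff ⇒ q·4+(1-q)·6 = q·7+(1-q)·4 ⇒ q(-3) = (1-q)(-2) ⇒ q = 2/5
P2 indiff ⇒ p·7+(1-p)·0 = p·1+(1-p)·2 ⇒ p(6) = (1-p)(2) ⇒ p = 1/4

(p,q) = (1/4, 2/5)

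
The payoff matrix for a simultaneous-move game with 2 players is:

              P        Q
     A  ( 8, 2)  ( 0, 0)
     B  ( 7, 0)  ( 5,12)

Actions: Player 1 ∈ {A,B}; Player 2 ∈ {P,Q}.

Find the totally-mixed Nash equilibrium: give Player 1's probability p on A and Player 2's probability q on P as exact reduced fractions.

P1 mixes 6/7 on A; P2 mixes 5/6 on P

P1 indiff ⇒ q·8+(1-q)·0 = q·7+(1-q)·5 ⇒ q(1) = (1-q)(5) ⇒ q = 5/6
P2 indiff ⇒ p·2+(1-p)·0 = p·0+(1-p)·12 ⇒ p(2) = (1-p)(12) ⇒ p = 6/7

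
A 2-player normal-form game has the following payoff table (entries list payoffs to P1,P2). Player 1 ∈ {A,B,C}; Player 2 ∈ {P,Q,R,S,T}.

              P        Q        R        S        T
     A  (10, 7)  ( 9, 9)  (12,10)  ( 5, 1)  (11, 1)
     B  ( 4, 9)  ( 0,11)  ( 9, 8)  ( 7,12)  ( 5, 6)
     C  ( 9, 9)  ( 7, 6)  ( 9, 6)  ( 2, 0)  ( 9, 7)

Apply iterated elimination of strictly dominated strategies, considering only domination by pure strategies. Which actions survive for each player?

Remaining: P1:{A,B} P2:{Q,R,S}

P1 drop C (A beats it: P:10>9 Q:9>7 R:12>9 S:5>2 T:11>9)
P2 drop P (Q beats it: A:9>7 B:11>9)
P2 drop T (Q beats it: A:9>1 B:11>6)
P1→{A,B} P2→{Q,R,S}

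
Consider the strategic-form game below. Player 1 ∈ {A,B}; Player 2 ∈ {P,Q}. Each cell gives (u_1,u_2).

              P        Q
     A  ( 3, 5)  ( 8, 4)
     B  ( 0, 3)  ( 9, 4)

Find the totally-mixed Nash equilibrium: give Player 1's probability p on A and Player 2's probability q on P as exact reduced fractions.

(p,q) = (1/2, 1/4)

P1 indiff ⇒ q·3+(1-q)·8 = q·0+(1-q)·9 ⇒ q(3) = (1-q)(1) ⇒ q = 1/4
P2 indiff ⇒ p·5+(1-p)·3 = p·4+(1-p)·4 ⇒ p(1) = (1-p)(1) ⇒ p = 1/2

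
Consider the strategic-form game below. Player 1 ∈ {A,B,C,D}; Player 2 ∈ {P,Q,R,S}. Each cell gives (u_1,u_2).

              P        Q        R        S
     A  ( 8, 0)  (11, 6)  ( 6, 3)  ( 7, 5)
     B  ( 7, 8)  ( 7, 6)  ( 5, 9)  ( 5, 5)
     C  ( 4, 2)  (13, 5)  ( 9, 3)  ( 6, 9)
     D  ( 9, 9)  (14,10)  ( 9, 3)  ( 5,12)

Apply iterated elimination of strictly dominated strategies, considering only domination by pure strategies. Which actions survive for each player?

Survivors P1:{A,C,D} P2:{Q,S}

P1 drop B (A beats it: P:8>7 Q:11>7 R:6>5 S:7>5)
P2 drop P (Q beats it: A:6>0 C:5>2 D:10>9)
P2 drop R (Q beats it: A:6>3 C:5>3 D:10>3)
P1→{A,C,D} P2→{Q,S}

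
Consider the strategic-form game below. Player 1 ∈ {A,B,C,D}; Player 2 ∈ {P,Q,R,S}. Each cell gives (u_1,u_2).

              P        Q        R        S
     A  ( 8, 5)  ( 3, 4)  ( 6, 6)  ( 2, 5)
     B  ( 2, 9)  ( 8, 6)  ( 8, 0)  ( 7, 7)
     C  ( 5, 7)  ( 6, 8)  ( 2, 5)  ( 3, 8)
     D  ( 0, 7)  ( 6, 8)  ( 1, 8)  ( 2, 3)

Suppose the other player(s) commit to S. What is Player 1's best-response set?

P1 best: {B}

u_1(A vs S) = 2
u_1(B vs S) = 7
u_1(C vs S) = 3
u_1(D vs S) = 2
max payoff 7 at {B}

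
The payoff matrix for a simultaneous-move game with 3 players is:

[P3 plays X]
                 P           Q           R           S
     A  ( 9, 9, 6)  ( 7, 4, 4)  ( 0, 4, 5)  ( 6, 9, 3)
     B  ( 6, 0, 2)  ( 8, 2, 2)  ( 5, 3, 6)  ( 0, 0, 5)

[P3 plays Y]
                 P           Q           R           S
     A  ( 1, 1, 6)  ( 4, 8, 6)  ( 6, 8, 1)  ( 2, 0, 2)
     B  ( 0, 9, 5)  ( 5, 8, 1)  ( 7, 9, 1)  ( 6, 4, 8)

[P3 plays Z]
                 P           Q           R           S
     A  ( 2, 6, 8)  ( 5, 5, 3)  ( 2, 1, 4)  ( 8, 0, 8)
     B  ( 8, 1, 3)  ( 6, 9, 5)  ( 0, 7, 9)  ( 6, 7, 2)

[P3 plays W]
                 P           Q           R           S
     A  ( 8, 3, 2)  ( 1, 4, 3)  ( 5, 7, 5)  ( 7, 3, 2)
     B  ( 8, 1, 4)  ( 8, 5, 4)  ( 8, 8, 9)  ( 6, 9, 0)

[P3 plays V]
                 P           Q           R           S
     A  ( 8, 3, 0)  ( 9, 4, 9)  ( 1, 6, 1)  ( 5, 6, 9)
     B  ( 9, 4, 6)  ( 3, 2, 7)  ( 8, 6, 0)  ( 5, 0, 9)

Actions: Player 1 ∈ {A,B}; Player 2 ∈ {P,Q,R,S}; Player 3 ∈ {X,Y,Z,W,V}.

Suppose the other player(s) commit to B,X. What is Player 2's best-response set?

P2 best: {R}

u_2(P vs B,X) = 0
u_2(Q vs B,X) = 2
u_2(R vs B,X) = 3
u_2(S vs B,X) = 0
max payoff 3 at {R}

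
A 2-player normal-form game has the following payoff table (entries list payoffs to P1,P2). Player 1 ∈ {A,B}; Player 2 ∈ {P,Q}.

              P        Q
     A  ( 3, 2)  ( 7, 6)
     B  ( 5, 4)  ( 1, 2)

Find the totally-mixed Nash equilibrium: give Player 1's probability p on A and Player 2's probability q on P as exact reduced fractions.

P1 indiff ⇒ q·3+(1-q)·7 = q·5+(1-q)·1 ⇒ q(-2) = (1-q)(-6) ⇒ q = 3/4
P2 indiff ⇒ p·2+(1-p)·4 = p·6+(1-p)·2 ⇒ p(-4) = (1-p)(-2) ⇒ p = 1/3

(p,q) = (1/3, 3/4)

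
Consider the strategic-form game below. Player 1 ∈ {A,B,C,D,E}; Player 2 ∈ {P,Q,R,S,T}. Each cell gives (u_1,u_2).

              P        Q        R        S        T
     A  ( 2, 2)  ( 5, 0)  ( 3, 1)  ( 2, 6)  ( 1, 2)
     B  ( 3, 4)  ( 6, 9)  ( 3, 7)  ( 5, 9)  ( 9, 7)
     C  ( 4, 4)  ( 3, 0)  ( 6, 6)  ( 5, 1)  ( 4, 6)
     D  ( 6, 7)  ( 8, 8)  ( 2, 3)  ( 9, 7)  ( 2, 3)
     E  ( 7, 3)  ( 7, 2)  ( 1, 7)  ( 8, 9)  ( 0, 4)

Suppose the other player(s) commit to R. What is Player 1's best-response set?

u_1(A vs R) = 3
u_1(B vs R) = 3
u_1(C vs R) = 6
u_1(D vs R) = 2
u_1(E vs R) = 1
max payoff 6 at {C}

P1 best: {C}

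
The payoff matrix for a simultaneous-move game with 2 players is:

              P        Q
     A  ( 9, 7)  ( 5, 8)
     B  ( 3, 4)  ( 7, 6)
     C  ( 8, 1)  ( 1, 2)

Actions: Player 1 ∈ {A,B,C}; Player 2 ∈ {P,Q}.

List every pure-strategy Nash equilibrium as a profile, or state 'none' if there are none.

NE set: (B,Q)

(A,P): not NE [P2→Q gives 8>7]
(A,Q): not NE [P1→B gives 7>5]
(B,P): not NE [P1→A gives 9>3; P2→Q gives 6>4]
(B,Q): NE
(C,P): not NE [P1→A gives 9>8; P2→Q gives 2>1]
(C,Q): not NE [P1→B gives 7>1]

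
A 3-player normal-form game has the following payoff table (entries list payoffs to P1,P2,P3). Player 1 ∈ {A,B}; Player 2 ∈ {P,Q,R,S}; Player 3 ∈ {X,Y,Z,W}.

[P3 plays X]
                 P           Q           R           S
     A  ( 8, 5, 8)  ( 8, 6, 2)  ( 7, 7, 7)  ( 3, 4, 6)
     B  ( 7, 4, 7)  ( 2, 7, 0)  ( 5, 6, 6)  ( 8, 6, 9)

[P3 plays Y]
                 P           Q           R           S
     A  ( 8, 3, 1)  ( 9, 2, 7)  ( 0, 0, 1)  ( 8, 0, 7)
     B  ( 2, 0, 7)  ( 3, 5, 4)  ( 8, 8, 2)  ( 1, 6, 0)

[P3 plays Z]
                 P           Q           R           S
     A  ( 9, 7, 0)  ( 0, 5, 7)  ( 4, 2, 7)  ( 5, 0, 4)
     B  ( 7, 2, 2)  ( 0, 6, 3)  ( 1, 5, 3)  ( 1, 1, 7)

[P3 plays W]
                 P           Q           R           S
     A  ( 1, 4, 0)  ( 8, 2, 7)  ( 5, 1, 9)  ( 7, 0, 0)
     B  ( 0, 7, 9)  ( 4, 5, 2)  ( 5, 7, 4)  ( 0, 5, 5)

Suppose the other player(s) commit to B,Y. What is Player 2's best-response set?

P2 best: {R}

u_2(P vs B,Y) = 0
u_2(Q vs B,Y) = 5
u_2(R vs B,Y) = 8
u_2(S vs B,Y) = 6
max payoff 8 at {R}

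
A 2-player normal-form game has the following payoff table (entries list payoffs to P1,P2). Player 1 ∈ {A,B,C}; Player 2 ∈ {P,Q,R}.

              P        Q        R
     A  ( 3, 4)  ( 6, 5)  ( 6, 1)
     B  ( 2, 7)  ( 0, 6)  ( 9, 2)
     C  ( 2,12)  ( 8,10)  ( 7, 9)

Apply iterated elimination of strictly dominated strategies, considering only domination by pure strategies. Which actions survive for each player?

IESDS → P1:{A,C} P2:{P,Q}

P2 drop R (P beats it: A:4>1 B:7>2 C:12>9)
P1 drop B (A beats it: P:3>2 Q:6>0)
P1→{A,C} P2→{P,Q}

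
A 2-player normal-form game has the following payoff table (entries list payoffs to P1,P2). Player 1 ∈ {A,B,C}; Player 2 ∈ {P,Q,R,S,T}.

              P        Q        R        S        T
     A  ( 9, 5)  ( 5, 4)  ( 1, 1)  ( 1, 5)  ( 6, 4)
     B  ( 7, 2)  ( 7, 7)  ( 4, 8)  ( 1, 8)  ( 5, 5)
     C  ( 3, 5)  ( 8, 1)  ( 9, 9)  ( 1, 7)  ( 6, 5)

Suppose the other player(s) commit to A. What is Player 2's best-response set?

u_2(P vs A) = 5
u_2(Q vs A) = 4
u_2(R vs A) = 1
u_2(S vs A) = 5
u_2(T vs A) = 4
max payoff 5 at {P,S}

P2 best: {P,S}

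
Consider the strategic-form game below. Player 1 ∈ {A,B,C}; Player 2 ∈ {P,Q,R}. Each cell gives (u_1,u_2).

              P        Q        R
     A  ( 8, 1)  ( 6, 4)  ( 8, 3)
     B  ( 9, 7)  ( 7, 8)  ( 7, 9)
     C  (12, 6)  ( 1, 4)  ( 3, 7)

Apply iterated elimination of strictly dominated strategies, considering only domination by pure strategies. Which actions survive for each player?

P2 drop P (R beats it: A:3>1 B:9>7 C:7>6)
P1 drop C (A beats it: Q:6>1 R:8>3)
P1→{A,B} P2→{Q,R}

IESDS → P1:{A,B} P2:{Q,R}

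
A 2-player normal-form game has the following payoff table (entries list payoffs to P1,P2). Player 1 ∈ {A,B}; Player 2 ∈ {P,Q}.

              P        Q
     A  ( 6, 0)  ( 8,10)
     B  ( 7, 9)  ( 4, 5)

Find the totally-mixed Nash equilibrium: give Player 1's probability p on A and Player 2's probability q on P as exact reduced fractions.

p=2/7, q=4/5

P1 indiff ⇒ q·6+(1-q)·8 = q·7+(1-q)·4 ⇒ q(-1) = (1-q)(-4) ⇒ q = 4/5
P2 indiff ⇒ p·0+(1-p)·9 = p·10+(1-p)·5 ⇒ p(-10) = (1-p)(-4) ⇒ p = 2/7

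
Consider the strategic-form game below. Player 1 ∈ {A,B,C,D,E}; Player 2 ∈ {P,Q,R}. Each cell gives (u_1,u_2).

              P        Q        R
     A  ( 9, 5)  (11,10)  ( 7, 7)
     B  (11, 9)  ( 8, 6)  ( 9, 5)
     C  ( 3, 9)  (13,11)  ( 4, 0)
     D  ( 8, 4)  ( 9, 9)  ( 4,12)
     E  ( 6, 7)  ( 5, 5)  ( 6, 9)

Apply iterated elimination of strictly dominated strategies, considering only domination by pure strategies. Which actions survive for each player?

Remaining: P1:{A,B,C} P2:{P,Q}

P1 drop D (A beats it: P:9>8 Q:11>9 R:7>4)
P1 drop E (A beats it: P:9>6 Q:11>5 R:7>6)
P2 drop R (Q beats it: A:10>7 B:6>5 C:11>0)
P1→{A,B,C} P2→{P,Q}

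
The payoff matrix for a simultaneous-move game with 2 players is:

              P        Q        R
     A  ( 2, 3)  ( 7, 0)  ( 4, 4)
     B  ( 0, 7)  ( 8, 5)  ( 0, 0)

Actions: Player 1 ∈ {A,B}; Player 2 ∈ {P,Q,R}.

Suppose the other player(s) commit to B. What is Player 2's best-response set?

u_2(P vs B) = 7
u_2(Q vs B) = 5
u_2(R vs B) = 0
max payoff 7 at {P}

BR_2 = {P}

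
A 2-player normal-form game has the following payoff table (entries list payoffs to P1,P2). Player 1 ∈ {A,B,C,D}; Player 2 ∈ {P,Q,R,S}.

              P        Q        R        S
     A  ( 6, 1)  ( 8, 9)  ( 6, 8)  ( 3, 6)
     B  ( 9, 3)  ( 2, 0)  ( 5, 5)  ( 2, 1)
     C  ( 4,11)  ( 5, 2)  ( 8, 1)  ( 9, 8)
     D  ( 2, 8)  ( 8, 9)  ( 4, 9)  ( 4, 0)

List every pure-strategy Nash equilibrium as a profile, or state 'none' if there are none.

PSNE = {(A,Q), (D,Q)}

(A,P): not NE [P1→B gives 9>6; P2→Q gives 9>1]
(A,Q): NE
(A,R): not NE [P1→C gives 8>6; P2→Q gives 9>8]
(A,S): not NE [P1→C gives 9>3; P2→Q gives 9>6]
(B,P): not NE [P2→R gives 5>3]
(B,Q): not NE [P1→D gives 8>2; P2→R gives 5>0]
(B,R): not NE [P1→C gives 8>5]
(B,S): not NE [P1→C gives 9>2; P2→R gives 5>1]
(C,P): not NE [P1→B gives 9>4]
(C,Q): not NE [P1→D gives 8>5; P2→P gives 11>2]
(C,R): not NE [P2→P gives 11>1]
(C,S): not NE [P2→P gives 11>8]
(D,P): not NE [P1→B gives 9>2; P2→R gives 9>8]
(D,Q): NE
(D,R): not NE [P1→C gives 8>4]
(D,S): not NE [P1→C gives 9>4; P2→R gives 9>0]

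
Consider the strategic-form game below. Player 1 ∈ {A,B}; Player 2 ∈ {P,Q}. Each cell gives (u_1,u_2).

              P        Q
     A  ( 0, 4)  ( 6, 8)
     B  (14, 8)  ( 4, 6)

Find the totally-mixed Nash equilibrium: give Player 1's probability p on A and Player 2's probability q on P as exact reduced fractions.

P1 indiff ⇒ q·0+(1-q)·6 = q·14+(1-q)·4 ⇒ q(-14) = (1-q)(-2) ⇒ q = 1/8
P2 indiff ⇒ p·4+(1-p)·8 = p·8+(1-p)·6 ⇒ p(-4) = (1-p)(-2) ⇒ p = 1/3

p=1/3, q=1/8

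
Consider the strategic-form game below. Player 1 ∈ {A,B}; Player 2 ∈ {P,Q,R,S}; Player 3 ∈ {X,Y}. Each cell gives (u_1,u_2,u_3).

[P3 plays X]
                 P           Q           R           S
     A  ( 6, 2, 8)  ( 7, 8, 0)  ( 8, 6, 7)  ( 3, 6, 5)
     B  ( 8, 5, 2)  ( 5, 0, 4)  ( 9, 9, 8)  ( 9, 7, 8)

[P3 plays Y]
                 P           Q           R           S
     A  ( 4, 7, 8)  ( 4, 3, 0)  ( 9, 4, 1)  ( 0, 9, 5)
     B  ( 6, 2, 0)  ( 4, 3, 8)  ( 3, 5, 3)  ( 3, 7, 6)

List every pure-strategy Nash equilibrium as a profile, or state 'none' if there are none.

(A,P,X): not NE [P1→B gives 8>6; P2→Q gives 8>2]
(A,P,Y): not NE [P1→B gives 6>4; P2→S gives 9>7]
(A,Q,X): NE
(A,Q,Y): not NE [P2→S gives 9>3]
(A,R,X): not NE [P1→B gives 9>8; P2→Q gives 8>6]
(A,R,Y): not NE [P2→S gives 9>4; P3→X gives 7>1]
(A,S,X): not NE [P1→B gives 9>3; P2→Q gives 8>6]
(A,S,Y): not NE [P1→B gives 3>0]
(B,P,X): not NE [P2→R gives 9>5]
(B,P,Y): not NE [P2→S gives 7>2; P3→X gives 2>0]
(B,Q,X): not NE [P1→A gives 7>5; P2→R gives 9>0; P3→Y gives 8>4]
(B,Q,Y): not NE [P2→S gives 7>3]
(B,R,X): NE
(B,R,Y): not NE [P1→A gives 9>3; P2→S gives 7>5; P3→X gives 8>3]
(B,S,X): not NE [P2→R gives 9>7]
(B,S,Y): not NE [P3→X gives 8>6]

NE set: (A,Q,X), (B,R,X)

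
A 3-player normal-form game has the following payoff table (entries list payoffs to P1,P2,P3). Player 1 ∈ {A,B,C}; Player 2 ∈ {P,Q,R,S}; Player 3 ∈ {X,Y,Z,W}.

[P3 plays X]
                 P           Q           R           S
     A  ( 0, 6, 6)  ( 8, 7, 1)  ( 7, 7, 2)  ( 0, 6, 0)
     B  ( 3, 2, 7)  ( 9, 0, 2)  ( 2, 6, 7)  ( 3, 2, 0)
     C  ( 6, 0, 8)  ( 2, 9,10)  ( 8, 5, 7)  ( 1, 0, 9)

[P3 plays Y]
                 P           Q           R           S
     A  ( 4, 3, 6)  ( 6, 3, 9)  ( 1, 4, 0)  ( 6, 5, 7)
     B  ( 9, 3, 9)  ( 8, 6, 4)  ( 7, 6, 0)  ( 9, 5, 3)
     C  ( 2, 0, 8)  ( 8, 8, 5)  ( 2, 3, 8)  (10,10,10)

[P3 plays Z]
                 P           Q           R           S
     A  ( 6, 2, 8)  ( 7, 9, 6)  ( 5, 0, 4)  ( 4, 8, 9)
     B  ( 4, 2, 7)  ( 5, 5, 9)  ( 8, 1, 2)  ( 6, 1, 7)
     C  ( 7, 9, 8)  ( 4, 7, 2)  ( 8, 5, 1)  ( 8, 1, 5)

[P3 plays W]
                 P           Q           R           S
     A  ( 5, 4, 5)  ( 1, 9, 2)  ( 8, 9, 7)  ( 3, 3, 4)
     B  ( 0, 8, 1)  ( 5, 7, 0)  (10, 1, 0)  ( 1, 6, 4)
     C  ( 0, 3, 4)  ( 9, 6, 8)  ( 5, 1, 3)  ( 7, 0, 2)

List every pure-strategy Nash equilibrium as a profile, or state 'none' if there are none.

NE set: (C,P,Z), (C,S,Y)

(A,P,X): not NE [P1→C gives 6>0; P2→R gives 7>6; P3→Z gives 8>6]
(A,P,Y): not NE [P1→B gives 9>4; P2→S gives 5>3; P3→Z gives 8>6]
(A,P,Z): not NE [P1→C gives 7>6; P2→Q gives 9>2]
(A,P,W): not NE [P2→R gives 9>4; P3→Z gives 8>5]
(A,Q,X): not NE [P1→B gives 9>8; P3→Y gives 9>1]
(A,Q,Y): not NE [P1→C gives 8>6; P2→S gives 5>3]
(A,Q,Z): not NE [P3→Y gives 9>6]
(A,Q,W): not NE [P1→C gives 9>1; P3→Y gives 9>2]
(A,R,X): not NE [P1→C gives 8>7; P3→W gives 7>2]
(A,R,Y): not NE [P1→B gives 7>1; P2→S gives 5>4; P3→W gives 7>0]
(A,R,Z): not NE [P1→C gives 8>5; P2→Q gives 9>0; P3→W gives 7>4]
(A,R,W): not NE [P1→B gives 10>8]
(A,S,X): not NE [P1→B gives 3>0; P2→R gives 7>6; P3→Z gives 9>0]
(A,S,Y): not NE [P1→C gives 10>6; P3→Z gives 9>7]
(A,S,Z): not NE [P1→C gives 8>4; P2→Q gives 9>8]
(A,S,W): not NE [P1→C gives 7>3; P2→R gives 9>3; P3→Z gives 9>4]
(B,P,X): not NE [P1→C gives 6>3; P2→R gives 6>2; P3→Y gives 9>7]
(B,P,Y): not NE [P2→R gives 6>3]
(B,P,Z): not NE [P1→C gives 7>4; P2→Q gives 5>2; P3→Y gives 9>7]
(B,P,W): not NE [P1→A gives 5>0; P3→Y gives 9>1]
(B,Q,X): not NE [P2→R gives 6>0; P3→Z gives 9>2]
(B,Q,Y): not NE [P3→Z gives 9>4]
(B,Q,Z): not NE [P1→A gives 7>5]
(B,Q,W): not NE [P1→C gives 9>5; P2→P gives 8>7; P3→Z gives 9>0]
(B,R,X): not NE [P1→C gives 8>2]
(B,R,Y): not NE [P3→X gives 7>0]
(B,R,Z): not NE [P2→Q gives 5>1; P3→X gives 7>2]
(B,R,W): not NE [P2→P gives 8>1; P3→X gives 7>0]
(B,S,X): not NE [P2→R gives 6>2; P3→Z gives 7>0]
(B,S,Y): not NE [P1→C gives 10>9; P2→R gives 6>5; P3→Z gives 7>3]
(B,S,Z): not NE [P1→C gives 8>6; P2→Q gives 5>1]
(B,S,W): not NE [P1→C gives 7>1; P2→P gives 8>6; P3→Z gives 7>4]
(C,P,X): not NE [P2→Q gives 9>0]
(C,P,Y): not NE [P1→B gives 9>2; P2→S gives 10>0]
(C,P,Z): NE
(C,P,W): not NE [P1→A gives 5>0; P2→Q gives 6>3; P3→Z gives 8>4]
(C,Q,X): not NE [P1→B gives 9>2]
(C,Q,Y): not NE [P2→S gives 10>8; P3→X gives 10>5]
(C,Q,Z): not NE [P1→A gives 7>4; P2→P gives 9>7; P3→X gives 10>2]
(C,Q,W): not NE [P3→X gives 10>8]
(C,R,X): not NE [P2→Q gives 9>5; P3→Y gives 8>7]
(C,R,Y): not NE [P1→B gives 7>2; P2→S gives 10>3]
(C,R,Z): not NE [P2→P gives 9>5; P3→Y gives 8>1]
(C,R,W): not NE [P1→B gives 10>5; P2→Q gives 6>1; P3→Y gives 8>3]
(C,S,X): not NE [P1→B gives 3>1; P2→Q gives 9>0; P3→Y gives 10>9]
(C,S,Y): NE
(C,S,Z): not NE [P2→P gives 9>1; P3→Y gives 10>5]
(C,S,W): not NE [P2→Q gives 6>0; P3→Y gives 10>2]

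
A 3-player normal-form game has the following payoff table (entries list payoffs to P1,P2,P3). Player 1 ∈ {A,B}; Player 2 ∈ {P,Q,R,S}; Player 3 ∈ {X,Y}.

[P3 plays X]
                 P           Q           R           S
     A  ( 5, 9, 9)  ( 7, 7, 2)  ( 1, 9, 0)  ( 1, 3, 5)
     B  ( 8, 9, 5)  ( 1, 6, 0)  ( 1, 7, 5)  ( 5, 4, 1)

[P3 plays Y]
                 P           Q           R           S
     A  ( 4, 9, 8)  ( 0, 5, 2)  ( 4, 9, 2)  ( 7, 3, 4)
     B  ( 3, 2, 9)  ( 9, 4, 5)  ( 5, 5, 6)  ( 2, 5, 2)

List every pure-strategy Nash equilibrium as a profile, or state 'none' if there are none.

(A,P,X): not NE [P1→B gives 8>5]
(A,P,Y): not NE [P3→X gives 9>8]
(A,Q,X): not NE [P2→R gives 9>7]
(A,Q,Y): not NE [P1→B gives 9>0; P2→R gives 9>5]
(A,R,X): not NE [P3→Y gives 2>0]
(A,R,Y): not NE [P1→B gives 5>4]
(A,S,X): not NE [P1→B gives 5>1; P2→R gives 9>3]
(A,S,Y): not NE [P2→R gives 9>3; P3→X gives 5>4]
(B,P,X): not NE [P3→Y gives 9>5]
(B,P,Y): not NE [P1→A gives 4>3; P2→S gives 5>2]
(B,Q,X): not NE [P1→A gives 7>1; P2→P gives 9>6; P3→Y gives 5>0]
(B,Q,Y): not NE [P2→S gives 5>4]
(B,R,X): not NE [P2→P gives 9>7; P3→Y gives 6>5]
(B,R,Y): NE
(B,S,X): not NE [P2→P gives 9>4; P3→Y gives 2>1]
(B,S,Y): not NE [P1→A gives 7>2]

NE set: (B,R,Y)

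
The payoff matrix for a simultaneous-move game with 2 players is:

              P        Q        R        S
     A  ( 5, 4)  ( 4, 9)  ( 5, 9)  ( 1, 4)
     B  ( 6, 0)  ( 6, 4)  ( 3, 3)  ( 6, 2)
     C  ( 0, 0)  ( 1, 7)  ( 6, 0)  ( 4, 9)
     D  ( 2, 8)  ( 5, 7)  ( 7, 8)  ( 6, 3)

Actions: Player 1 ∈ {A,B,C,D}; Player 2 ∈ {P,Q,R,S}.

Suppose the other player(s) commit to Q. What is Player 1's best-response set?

BR_1 = {B}

u_1(A vs Q) = 4
u_1(B vs Q) = 6
u_1(C vs Q) = 1
u_1(D vs Q) = 5
max payoff 6 at {B}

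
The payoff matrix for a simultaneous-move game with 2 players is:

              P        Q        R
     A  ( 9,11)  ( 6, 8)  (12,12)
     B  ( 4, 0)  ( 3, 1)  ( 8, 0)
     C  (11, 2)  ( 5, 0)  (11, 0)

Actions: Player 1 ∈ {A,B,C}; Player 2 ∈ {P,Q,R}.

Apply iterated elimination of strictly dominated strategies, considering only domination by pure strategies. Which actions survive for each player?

P1 drop B (A beats it: P:9>4 Q:6>3 R:12>8)
P2 drop Q (P beats it: A:11>8 C:2>0)
P1→{A,C} P2→{P,R}

IESDS → P1:{A,C} P2:{P,R}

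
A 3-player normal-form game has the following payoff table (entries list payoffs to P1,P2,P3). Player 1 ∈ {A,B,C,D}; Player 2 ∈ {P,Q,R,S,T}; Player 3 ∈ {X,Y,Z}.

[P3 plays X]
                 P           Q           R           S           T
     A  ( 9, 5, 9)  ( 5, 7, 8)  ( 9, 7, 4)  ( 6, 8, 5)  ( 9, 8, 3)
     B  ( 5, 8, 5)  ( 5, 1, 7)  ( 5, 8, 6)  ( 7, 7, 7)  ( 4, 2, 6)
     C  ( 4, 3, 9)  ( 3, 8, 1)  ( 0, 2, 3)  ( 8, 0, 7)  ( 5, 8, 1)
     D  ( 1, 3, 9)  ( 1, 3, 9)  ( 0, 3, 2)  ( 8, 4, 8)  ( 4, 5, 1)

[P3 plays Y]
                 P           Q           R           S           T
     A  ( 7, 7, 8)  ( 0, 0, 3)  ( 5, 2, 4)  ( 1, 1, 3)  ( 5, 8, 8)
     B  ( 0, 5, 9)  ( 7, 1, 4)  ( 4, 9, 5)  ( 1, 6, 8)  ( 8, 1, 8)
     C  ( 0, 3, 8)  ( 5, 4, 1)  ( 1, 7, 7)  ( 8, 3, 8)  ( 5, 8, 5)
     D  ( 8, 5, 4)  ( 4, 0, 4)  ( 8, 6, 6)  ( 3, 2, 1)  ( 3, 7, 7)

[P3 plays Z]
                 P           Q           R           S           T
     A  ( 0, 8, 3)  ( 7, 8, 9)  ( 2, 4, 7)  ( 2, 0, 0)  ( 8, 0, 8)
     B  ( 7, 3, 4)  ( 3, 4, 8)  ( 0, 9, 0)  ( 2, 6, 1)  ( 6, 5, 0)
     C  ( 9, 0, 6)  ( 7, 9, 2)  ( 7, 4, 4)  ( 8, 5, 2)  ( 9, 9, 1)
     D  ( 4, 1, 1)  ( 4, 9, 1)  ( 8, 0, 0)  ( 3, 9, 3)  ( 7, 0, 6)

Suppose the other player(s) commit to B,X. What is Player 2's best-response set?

BR_2 = {P,R}

u_2(P vs B,X) = 8
u_2(Q vs B,X) = 1
u_2(R vs B,X) = 8
u_2(S vs B,X) = 7
u_2(T vs B,X) = 2
max payoff 8 at {P,R}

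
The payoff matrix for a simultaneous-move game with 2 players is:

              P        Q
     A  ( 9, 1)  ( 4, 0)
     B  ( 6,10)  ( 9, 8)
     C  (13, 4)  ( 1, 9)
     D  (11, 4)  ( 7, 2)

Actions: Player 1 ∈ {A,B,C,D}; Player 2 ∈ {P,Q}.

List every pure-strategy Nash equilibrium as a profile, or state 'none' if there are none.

(A,P): not NE [P1→C gives 13>9]
(A,Q): not NE [P1→B gives 9>4; P2→P gives 1>0]
(B,P): not NE [P1→C gives 13>6]
(B,Q): not NE [P2→P gives 10>8]
(C,P): not NE [P2→Q gives 9>4]
(C,Q): not NE [P1→B gives 9>1]
(D,P): not NE [P1→C gives 13>11]
(D,Q): not NE [P1→B gives 9>7; P2→P gives 4>2]

PSNE: ∅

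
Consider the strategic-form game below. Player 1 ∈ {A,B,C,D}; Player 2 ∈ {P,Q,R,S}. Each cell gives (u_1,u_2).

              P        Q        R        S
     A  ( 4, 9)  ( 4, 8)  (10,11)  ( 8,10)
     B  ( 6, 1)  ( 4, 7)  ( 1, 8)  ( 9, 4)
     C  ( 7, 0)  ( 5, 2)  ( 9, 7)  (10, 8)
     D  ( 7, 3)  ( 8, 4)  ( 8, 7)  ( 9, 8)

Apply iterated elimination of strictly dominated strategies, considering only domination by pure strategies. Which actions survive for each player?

Survivors P1:{A,C} P2:{R,S}

P1 drop B (C beats it: P:7>6 Q:5>4 R:9>1 S:10>9)
P2 drop P (R beats it: A:11>9 C:7>0 D:7>3)
P2 drop Q (R beats it: A:11>8 C:7>2 D:7>4)
P1 drop D (C beats it: R:9>8 S:10>9)
P1→{A,C} P2→{R,S}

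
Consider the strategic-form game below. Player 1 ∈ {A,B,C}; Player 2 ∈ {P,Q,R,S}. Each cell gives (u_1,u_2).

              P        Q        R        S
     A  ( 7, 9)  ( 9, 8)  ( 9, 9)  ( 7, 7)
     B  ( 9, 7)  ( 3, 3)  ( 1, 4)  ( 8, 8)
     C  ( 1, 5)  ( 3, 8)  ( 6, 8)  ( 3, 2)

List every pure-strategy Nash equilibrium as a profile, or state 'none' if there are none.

(A,P): not NE [P1→B gives 9>7]
(A,Q): not NE [P2→R gives 9>8]
(A,R): NE
(A,S): not NE [P1→B gives 8>7; P2→R gives 9>7]
(B,P): not NE [P2→S gives 8>7]
(B,Q): not NE [P1→A gives 9>3; P2→S gives 8>3]
(B,R): not NE [P1→A gives 9>1; P2→S gives 8>4]
(B,S): NE
(C,P): not NE [P1→B gives 9>1; P2→R gives 8>5]
(C,Q): not NE [P1→A gives 9>3]
(C,R): not NE [P1→A gives 9>6]
(C,S): not NE [P1→B gives 8>3; P2→R gives 8>2]

Nash profiles: (A,R), (B,S)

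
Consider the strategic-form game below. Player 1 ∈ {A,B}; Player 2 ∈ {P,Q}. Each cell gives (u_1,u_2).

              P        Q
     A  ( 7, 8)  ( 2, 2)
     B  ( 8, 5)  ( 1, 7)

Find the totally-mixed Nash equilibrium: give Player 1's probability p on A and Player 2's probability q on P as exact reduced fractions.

P1 indiff ⇒ q·7+(1-q)·2 = q·8+(1-q)·1 ⇒ q(-1) = (1-q)(-1) ⇒ q = 1/2
P2 indiff ⇒ p·8+(1-p)·5 = p·2+(1-p)·7 ⇒ p(6) = (1-p)(2) ⇒ p = 1/4

P1 mixes 1/4 on A; P2 mixes 1/2 on P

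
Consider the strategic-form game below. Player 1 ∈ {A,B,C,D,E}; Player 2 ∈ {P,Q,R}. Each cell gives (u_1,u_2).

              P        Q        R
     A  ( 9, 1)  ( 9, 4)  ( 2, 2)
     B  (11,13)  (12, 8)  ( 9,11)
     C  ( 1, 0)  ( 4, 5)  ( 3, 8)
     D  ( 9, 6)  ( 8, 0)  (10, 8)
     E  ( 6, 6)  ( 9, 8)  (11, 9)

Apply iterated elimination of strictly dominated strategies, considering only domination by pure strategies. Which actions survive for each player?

P1 drop A (B beats it: P:11>9 Q:12>9 R:9>2)
P1 drop C (B beats it: P:11>1 Q:12>4 R:9>3)
P2 drop Q (R beats it: B:11>8 D:8>0 E:9>8)
P1→{B,D,E} P2→{P,R}

Survivors P1:{B,D,E} P2:{P,R}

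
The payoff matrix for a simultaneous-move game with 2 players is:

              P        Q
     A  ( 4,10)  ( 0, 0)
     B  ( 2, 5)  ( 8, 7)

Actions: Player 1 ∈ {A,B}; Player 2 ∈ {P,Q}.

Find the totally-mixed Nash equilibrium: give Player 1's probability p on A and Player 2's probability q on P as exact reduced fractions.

P1 indiff ⇒ q·4+(1-q)·0 = q·2+(1-q)·8 ⇒ q(2) = (1-q)(8) ⇒ q = 4/5
P2 indiff ⇒ p·10+(1-p)·5 = p·0+(1-p)·7 ⇒ p(10) = (1-p)(2) ⇒ p = 1/6

p=1/6, q=4/5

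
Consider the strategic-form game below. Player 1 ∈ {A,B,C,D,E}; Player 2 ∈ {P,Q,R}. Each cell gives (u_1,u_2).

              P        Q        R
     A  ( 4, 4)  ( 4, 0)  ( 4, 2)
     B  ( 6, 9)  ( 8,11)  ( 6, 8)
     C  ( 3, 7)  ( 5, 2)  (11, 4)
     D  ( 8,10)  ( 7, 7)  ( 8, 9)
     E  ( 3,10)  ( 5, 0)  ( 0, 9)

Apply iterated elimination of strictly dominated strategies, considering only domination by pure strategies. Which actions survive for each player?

Remaining: P1:{B,D} P2:{P,Q}

P1 drop A (B beats it: P:6>4 Q:8>4 R:6>4)
P1 drop E (B beats it: P:6>3 Q:8>5 R:6>0)
P2 drop R (P beats it: B:9>8 C:7>4 D:10>9)
P1 drop C (B beats it: P:6>3 Q:8>5)
P1→{B,D} P2→{P,Q}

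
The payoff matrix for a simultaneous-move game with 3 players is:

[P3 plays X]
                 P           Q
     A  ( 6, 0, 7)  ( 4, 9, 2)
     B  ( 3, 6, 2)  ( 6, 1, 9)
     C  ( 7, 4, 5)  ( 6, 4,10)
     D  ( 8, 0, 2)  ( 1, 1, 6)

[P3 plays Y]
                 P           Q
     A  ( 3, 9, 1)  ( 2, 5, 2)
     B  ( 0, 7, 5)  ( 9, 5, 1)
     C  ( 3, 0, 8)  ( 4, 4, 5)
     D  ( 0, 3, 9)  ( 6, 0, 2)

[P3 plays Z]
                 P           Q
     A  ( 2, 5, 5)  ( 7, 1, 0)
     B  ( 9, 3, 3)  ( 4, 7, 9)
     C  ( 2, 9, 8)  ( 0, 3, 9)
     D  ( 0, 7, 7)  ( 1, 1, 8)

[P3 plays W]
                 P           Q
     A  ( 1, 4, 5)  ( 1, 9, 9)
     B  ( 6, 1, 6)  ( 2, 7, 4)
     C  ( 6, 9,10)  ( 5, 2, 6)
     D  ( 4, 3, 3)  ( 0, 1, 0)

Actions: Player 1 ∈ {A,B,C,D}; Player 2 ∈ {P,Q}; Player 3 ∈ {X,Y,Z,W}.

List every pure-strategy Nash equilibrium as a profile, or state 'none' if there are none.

(A,P,X): not NE [P1→D gives 8>6; P2→Q gives 9>0]
(A,P,Y): not NE [P3→X gives 7>1]
(A,P,Z): not NE [P1→B gives 9>2; P3→X gives 7>5]
(A,P,W): not NE [P1→C gives 6>1; P2→Q gives 9>4; P3→X gives 7>5]
(A,Q,X): not NE [P1→C gives 6>4; P3→W gives 9>2]
(A,Q,Y): not NE [P1→B gives 9>2; P2→P gives 9>5; P3→W gives 9>2]
(A,Q,Z): not NE [P2→P gives 5>1; P3→W gives 9>0]
(A,Q,W): not NE [P1→C gives 5>1]
(B,P,X): not NE [P1→D gives 8>3; P3→W gives 6>2]
(B,P,Y): not NE [P1→C gives 3>0; P3→W gives 6>5]
(B,P,Z): not NE [P2→Q gives 7>3; P3→W gives 6>3]
(B,P,W): not NE [P2→Q gives 7>1]
(B,Q,X): not NE [P2→P gives 6>1]
(B,Q,Y): not NE [P2→P gives 7>5; P3→Z gives 9>1]
(B,Q,Z): not NE [P1→A gives 7>4]
(B,Q,W): not NE [P1→C gives 5>2; P3→Z gives 9>4]
(C,P,X): not NE [P1→D gives 8>7; P3→W gives 10>5]
(C,P,Y): not NE [P2→Q gives 4>0; P3→W gives 10>8]
(C,P,Z): not NE [P1→B gives 9>2; P3→W gives 10>8]
(C,P,W): NE
(C,Q,X): NE
(C,Q,Y): not NE [P1→B gives 9>4; P3→X gives 10>5]
(C,Q,Z): not NE [P1→A gives 7>0; P2→P gives 9>3; P3→X gives 10>9]
(C,Q,W): not NE [P2→P gives 9>2; P3→X gives 10>6]
(D,P,X): not NE [P2→Q gives 1>0; P3→Y gives 9>2]
(D,P,Y): not NE [P1→C gives 3>0]
(D,P,Z): not NE [P1→B gives 9>0; P3→Y gives 9>7]
(D,P,W): not NE [P1→C gives 6>4; P3→Y gives 9>3]
(D,Q,X): not NE [P1→C gives 6>1; P3→Z gives 8>6]
(D,Q,Y): not NE [P1→B gives 9>6; P2→P gives 3>0; P3→Z gives 8>2]
(D,Q,Z): not NE [P1→A gives 7>1; P2→P gives 7>1]
(D,Q,W): not NE [P1→C gives 5>0; P2→P gives 3>1; P3→Z gives 8>0]

NE set: (C,P,W), (C,Q,X)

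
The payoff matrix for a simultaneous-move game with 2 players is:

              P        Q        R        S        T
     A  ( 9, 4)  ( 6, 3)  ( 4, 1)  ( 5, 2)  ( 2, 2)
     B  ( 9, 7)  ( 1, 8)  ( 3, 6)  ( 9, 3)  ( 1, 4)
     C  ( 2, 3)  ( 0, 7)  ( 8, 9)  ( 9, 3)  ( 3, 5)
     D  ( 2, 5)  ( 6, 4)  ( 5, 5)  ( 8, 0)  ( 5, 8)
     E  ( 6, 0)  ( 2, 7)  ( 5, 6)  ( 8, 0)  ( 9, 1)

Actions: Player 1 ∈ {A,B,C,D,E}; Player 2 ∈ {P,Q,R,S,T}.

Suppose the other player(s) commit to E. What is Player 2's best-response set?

BR_2 = {Q}

u_2(P vs E) = 0
u_2(Q vs E) = 7
u_2(R vs E) = 6
u_2(S vs E) = 0
u_2(T vs E) = 1
max payoff 7 at {Q}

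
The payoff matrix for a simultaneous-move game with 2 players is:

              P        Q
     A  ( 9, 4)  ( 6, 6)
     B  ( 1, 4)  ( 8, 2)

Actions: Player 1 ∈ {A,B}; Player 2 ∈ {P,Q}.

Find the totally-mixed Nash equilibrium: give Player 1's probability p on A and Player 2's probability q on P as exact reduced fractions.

P1 indiff ⇒ q·9+(1-q)·6 = q·1+(1-q)·8 ⇒ q(8) = (1-q)(2) ⇒ q = 1/5
P2 indiff ⇒ p·4+(1-p)·4 = p·6+(1-p)·2 ⇒ p(-2) = (1-p)(-2) ⇒ p = 1/2

p=1/2, q=1/5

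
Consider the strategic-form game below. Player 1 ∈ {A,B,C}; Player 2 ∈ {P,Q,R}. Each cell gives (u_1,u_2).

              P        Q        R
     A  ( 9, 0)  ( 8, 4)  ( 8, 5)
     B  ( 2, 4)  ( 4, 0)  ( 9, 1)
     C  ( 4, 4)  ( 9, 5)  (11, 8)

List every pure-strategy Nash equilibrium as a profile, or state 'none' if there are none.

(A,P): not NE [P2→R gives 5>0]
(A,Q): not NE [P1→C gives 9>8; P2→R gives 5>4]
(A,R): not NE [P1→C gives 11>8]
(B,P): not NE [P1→A gives 9>2]
(B,Q): not NE [P1→C gives 9>4; P2→P gives 4>0]
(B,R): not NE [P1→C gives 11>9; P2→P gives 4>1]
(C,P): not NE [P1→A gives 9>4; P2→R gives 8>4]
(C,Q): not NE [P2→R gives 8>5]
(C,R): NE

NE set: (C,R)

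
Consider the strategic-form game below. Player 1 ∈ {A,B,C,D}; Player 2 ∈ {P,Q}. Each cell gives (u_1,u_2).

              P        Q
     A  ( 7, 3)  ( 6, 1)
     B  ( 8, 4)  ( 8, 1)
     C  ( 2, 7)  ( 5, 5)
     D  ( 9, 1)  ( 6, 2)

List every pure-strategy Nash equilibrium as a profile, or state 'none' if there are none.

Equilibria: none

(A,P): not NE [P1→D gives 9>7]
(A,Q): not NE [P1→B gives 8>6; P2→P gives 3>1]
(B,P): not NE [P1→D gives 9>8]
(B,Q): not NE [P2→P gives 4>1]
(C,P): not NE [P1→D gives 9>2]
(C,Q): not NE [P1→B gives 8>5; P2→P gives 7>5]
(D,P): not NE [P2→Q gives 2>1]
(D,Q): not NE [P1→B gives 8>6]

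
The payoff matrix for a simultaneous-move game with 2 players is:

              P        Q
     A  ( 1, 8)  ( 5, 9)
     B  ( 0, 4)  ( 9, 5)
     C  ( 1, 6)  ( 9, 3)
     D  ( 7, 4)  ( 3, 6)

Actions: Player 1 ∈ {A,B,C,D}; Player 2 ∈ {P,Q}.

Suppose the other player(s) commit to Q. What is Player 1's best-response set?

BR_1 = {B,C}

u_1(A vs Q) = 5
u_1(B vs Q) = 9
u_1(C vs Q) = 9
u_1(D vs Q) = 3
max payoff 9 at {B,C}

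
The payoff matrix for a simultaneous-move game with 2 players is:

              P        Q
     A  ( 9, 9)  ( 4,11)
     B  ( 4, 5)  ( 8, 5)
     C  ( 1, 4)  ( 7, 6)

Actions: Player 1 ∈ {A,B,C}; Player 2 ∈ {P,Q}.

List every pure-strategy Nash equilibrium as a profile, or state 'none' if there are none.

PSNE = {(B,Q)}

(A,P): not NE [P2→Q gives 11>9]
(A,Q): not NE [P1→B gives 8>4]
(B,P): not NE [P1→A gives 9>4]
(B,Q): NE
(C,P): not NE [P1→A gives 9>1; P2→Q gives 6>4]
(C,Q): not NE [P1→B gives 8>7]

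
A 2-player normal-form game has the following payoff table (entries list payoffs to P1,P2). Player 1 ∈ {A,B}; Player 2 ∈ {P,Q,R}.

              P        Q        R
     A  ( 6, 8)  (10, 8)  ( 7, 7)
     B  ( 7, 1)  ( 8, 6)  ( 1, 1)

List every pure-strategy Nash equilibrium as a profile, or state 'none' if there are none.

PSNE = {(A,Q)}

(A,P): not NE [P1→B gives 7>6]
(A,Q): NE
(A,R): not NE [P2→Q gives 8>7]
(B,P): not NE [P2→Q gives 6>1]
(B,Q): not NE [P1→A gives 10>8]
(B,R): not NE [P1→A gives 7>1; P2→Q gives 6>1]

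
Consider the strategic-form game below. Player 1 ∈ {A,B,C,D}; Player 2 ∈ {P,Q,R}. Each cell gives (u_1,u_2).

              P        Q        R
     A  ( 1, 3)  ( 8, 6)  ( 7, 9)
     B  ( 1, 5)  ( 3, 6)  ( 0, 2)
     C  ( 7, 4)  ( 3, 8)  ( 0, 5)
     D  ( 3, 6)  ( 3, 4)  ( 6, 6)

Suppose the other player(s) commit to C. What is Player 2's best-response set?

BR_2 = {Q}

u_2(P vs C) = 4
u_2(Q vs C) = 8
u_2(R vs C) = 5
max payoff 8 at {Q}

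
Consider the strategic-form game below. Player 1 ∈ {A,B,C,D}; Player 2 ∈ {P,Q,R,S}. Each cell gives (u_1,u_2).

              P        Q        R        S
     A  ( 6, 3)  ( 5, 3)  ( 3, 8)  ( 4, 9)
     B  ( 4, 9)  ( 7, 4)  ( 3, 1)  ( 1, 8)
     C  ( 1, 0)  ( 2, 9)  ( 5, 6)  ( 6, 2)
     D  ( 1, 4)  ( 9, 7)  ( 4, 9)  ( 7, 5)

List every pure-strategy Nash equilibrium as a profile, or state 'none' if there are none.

(A,P): not NE [P2→S gives 9>3]
(A,Q): not NE [P1→D gives 9>5; P2→S gives 9>3]
(A,R): not NE [P1→C gives 5>3; P2→S gives 9>8]
(A,S): not NE [P1→D gives 7>4]
(B,P): not NE [P1→A gives 6>4]
(B,Q): not NE [P1→D gives 9>7; P2→P gives 9>4]
(B,R): not NE [P1→C gives 5>3; P2→P gives 9>1]
(B,S): not NE [P1→D gives 7>1; P2→P gives 9>8]
(C,P): not NE [P1→A gives 6>1; P2→Q gives 9>0]
(C,Q): not NE [P1→D gives 9>2]
(C,R): not NE [P2→Q gives 9>6]
(C,S): not NE [P1→D gives 7>6; P2→Q gives 9>2]
(D,P): not NE [P1→A gives 6>1; P2→R gives 9>4]
(D,Q): not NE [P2→R gives 9>7]
(D,R): not NE [P1→C gives 5>4]
(D,S): not NE [P2→R gives 9>5]

Equilibria: none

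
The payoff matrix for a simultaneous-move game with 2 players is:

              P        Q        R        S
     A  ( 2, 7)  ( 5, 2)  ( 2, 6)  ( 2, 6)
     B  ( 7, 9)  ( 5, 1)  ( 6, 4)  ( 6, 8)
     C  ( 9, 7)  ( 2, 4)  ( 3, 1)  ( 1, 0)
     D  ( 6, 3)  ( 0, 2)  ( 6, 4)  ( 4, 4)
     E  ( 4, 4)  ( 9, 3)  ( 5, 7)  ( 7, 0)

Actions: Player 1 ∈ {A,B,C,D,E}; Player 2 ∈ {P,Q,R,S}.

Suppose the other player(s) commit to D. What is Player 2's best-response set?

P2 best: {R,S}

u_2(P vs D) = 3
u_2(Q vs D) = 2
u_2(R vs D) = 4
u_2(S vs D) = 4
max payoff 4 at {R,S}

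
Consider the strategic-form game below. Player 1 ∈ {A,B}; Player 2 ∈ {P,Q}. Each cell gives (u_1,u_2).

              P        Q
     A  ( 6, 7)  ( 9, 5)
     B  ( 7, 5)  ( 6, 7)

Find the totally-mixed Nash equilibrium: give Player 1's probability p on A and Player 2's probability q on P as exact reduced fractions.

P1 mixes 1/2 on A; P2 mixes 3/4 on P

P1 indiff ⇒ q·6+(1-q)·9 = q·7+(1-q)·6 ⇒ q(-1) = (1-q)(-3) ⇒ q = 3/4
P2 indiff ⇒ p·7+(1-p)·5 = p·5+(1-p)·7 ⇒ p(2) = (1-p)(2) ⇒ p = 1/2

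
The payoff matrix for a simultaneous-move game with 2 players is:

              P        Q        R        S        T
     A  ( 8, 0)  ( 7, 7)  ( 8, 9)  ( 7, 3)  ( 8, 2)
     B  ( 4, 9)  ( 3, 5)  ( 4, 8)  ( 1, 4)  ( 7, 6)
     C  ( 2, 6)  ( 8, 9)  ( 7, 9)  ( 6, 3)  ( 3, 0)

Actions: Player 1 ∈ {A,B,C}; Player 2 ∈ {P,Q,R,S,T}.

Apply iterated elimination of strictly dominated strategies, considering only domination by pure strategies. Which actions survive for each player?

P1 drop B (A beats it: P:8>4 Q:7>3 R:8>4 S:7>1 T:8>7)
P2 drop P (Q beats it: A:7>0 C:9>6)
P2 drop S (Q beats it: A:7>3 C:9>3)
P2 drop T (Q beats it: A:7>2 C:9>0)
P1→{A,C} P2→{Q,R}

IESDS → P1:{A,C} P2:{Q,R}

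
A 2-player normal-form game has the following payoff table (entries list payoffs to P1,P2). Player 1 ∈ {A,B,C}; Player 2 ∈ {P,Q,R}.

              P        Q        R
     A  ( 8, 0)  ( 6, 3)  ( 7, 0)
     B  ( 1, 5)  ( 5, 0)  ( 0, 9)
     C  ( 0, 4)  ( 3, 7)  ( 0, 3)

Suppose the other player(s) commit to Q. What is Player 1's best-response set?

BR_1 = {A}

u_1(A vs Q) = 6
u_1(B vs Q) = 5
u_1(C vs Q) = 3
max payoff 6 at {A}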